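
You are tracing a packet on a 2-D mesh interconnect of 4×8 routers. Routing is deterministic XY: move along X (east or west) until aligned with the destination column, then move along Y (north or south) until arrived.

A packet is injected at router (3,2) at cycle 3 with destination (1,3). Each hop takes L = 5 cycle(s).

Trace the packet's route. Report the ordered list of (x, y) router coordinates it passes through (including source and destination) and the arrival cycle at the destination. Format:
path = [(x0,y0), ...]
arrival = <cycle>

t=3: at (3,2)
t=8: at (2,2) after W
t=13: at (1,2) after W
t=18: at (1,3) after N

path = [(3,2), (2,2), (1,2), (1,3)]
arrival = 18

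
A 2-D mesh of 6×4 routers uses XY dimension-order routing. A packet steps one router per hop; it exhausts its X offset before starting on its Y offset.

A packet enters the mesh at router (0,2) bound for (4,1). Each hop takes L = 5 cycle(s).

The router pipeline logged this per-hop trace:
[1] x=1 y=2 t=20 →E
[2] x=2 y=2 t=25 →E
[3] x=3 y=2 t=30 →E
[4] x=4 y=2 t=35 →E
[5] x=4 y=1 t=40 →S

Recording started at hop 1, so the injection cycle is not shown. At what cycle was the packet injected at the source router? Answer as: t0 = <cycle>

Hop 1 reached at cycle 20; hop k is at t0 + k·L.
t0 = cyc[1] − L = 20 − 5 = 15.

t0 = 15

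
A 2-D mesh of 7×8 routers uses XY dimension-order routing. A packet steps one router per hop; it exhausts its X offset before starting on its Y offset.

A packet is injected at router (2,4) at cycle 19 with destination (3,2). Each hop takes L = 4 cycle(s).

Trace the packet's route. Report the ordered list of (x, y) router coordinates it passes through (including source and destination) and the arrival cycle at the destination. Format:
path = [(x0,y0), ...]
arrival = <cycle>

[0] x=2 y=4 t=19
[1] x=3 y=4 t=23 →E
[2] x=3 y=3 t=27 →S
[3] x=3 y=2 t=31 →S

path = [(2,4), (3,4), (3,3), (3,2)]
arrival = 31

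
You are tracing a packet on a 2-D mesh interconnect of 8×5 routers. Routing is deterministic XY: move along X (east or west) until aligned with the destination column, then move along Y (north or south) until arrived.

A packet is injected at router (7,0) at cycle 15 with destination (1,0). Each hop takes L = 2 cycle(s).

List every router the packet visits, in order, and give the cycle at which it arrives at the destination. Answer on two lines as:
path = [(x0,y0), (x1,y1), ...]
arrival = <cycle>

  0. router=(7,0) cycle=15 (inject)
  1. router=(6,0) cycle=17 dir=W
  2. router=(5,0) cycle=19 dir=W
  3. router=(4,0) cycle=21 dir=W
  4. router=(3,0) cycle=23 dir=W
  5. router=(2,0) cycle=25 dir=W
  6. router=(1,0) cycle=27 dir=W

path = [(7,0), (6,0), (5,0), (4,0), (3,0), (2,0), (1,0)]
arrival = 27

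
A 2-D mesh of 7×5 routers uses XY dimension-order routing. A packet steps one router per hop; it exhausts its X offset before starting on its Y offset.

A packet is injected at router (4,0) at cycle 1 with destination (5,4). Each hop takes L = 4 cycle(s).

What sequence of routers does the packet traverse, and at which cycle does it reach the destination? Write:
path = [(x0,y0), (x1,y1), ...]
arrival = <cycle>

t=1: at (4,0)
t=5: at (5,0) after E
t=9: at (5,1) after N
t=13: at (5,2) after N
t=17: at (5,3) after N
t=21: at (5,4) after N

path = [(4,0), (5,0), (5,1), (5,2), (5,3), (5,4)]
arrival = 21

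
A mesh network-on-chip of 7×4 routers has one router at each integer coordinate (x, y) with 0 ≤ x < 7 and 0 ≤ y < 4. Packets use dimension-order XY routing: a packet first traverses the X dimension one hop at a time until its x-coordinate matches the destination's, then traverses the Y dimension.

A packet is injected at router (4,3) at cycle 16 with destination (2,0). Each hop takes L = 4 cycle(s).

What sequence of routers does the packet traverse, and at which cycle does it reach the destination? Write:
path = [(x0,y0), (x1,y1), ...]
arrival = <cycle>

path = [(4,3), (3,3), (2,3), (2,2), (2,1), (2,0)]
arrival = 36

[0] x=4 y=3 t=16
[1] x=3 y=3 t=20 →W
[2] x=2 y=3 t=24 →W
[3] x=2 y=2 t=28 →S
[4] x=2 y=1 t=32 →S
[5] x=2 y=0 t=36 →S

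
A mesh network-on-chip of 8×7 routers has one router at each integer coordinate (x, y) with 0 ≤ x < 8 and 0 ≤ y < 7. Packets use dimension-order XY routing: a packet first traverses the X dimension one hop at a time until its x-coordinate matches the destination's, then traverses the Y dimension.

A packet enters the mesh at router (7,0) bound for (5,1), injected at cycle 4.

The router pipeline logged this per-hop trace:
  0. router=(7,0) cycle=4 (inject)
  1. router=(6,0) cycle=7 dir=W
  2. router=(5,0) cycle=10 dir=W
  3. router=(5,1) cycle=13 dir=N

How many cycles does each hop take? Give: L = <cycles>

L = 3

Between hops 0 and 1 the cycle counter advances 7 − 4 = 3.
One hop costs L cycles, so L = 3.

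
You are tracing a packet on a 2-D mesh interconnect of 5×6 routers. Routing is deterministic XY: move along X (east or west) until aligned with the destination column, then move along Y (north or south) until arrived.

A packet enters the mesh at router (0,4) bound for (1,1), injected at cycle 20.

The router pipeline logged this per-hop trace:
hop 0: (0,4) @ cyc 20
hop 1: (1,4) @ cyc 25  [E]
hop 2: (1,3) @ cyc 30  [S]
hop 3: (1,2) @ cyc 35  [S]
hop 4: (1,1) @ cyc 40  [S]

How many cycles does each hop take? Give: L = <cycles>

From hop 0 (20) to hop 1 (25): +5 cycles.
Each hop adds L, hence L = 5.

L = 5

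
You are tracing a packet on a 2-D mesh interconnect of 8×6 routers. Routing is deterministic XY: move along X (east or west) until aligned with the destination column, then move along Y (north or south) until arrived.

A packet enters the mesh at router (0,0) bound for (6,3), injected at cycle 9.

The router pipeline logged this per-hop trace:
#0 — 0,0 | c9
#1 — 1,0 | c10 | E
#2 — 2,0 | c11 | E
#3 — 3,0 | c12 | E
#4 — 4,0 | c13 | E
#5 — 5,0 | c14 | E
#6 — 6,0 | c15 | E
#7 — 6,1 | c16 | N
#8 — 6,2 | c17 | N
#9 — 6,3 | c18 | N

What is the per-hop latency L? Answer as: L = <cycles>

From hop 0 (9) to hop 1 (10): +1 cycles.
That increment is L by definition: L = 1.

L = 1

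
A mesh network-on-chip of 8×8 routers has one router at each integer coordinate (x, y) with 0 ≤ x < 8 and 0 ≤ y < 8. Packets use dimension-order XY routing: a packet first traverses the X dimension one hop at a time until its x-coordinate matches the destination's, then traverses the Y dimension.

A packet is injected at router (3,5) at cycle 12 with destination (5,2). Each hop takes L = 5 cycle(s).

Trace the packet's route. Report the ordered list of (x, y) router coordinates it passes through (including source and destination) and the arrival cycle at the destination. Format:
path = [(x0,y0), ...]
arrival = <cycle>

t=12: at (3,5)
t=17: at (4,5) after E
t=22: at (5,5) after E
t=27: at (5,4) after S
t=32: at (5,3) after S
t=37: at (5,2) after S

path = [(3,5), (4,5), (5,5), (5,4), (5,3), (5,2)]
arrival = 37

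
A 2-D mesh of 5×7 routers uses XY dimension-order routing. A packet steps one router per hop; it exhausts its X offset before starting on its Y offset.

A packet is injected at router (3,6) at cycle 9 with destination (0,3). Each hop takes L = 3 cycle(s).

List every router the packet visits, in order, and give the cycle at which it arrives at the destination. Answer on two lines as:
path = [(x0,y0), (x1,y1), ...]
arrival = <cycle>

path = [(3,6), (2,6), (1,6), (0,6), (0,5), (0,4), (0,3)]
arrival = 27

#0 — 3,6 | c9
#1 — 2,6 | c12 | W
#2 — 1,6 | c15 | W
#3 — 0,6 | c18 | W
#4 — 0,5 | c21 | S
#5 — 0,4 | c24 | S
#6 — 0,3 | c27 | S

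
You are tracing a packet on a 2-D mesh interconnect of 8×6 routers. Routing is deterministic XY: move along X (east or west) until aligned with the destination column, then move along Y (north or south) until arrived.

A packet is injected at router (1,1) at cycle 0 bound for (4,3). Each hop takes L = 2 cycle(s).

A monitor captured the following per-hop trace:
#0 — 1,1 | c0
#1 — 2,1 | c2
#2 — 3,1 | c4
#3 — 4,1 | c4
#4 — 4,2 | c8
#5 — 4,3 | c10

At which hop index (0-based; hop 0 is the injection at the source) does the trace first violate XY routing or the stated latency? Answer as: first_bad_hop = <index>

first_bad_hop = 3

check 1→ d=(1,0) cyc+2: ok
check 2→ d=(1,0) cyc+2: ok
check 3→ d=(1,0) cyc+0: BAD: Δcyc=0≠L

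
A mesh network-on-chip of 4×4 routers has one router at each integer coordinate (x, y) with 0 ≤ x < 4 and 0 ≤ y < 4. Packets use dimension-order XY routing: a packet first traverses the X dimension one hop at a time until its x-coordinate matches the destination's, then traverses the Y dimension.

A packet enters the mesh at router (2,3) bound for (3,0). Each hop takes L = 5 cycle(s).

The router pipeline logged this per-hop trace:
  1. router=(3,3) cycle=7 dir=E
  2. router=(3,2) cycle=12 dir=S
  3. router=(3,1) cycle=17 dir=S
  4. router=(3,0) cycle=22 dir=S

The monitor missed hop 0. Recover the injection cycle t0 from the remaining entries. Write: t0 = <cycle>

The first recorded entry is hop 1 at cycle 7.
Therefore t0 = 7 − L = 2.

t0 = 2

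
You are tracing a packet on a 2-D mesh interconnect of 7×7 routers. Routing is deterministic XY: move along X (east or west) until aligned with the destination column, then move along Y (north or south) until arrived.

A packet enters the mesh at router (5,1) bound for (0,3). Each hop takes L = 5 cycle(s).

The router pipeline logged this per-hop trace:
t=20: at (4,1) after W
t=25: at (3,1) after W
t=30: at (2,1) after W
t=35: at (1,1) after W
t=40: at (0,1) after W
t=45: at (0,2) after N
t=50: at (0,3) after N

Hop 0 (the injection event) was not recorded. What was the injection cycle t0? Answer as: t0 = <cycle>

t0 = 15

cyc[1] = 20 and cyc[k] = t0 + k·L for every k.
So t0 = 20 − 1·5 = 15.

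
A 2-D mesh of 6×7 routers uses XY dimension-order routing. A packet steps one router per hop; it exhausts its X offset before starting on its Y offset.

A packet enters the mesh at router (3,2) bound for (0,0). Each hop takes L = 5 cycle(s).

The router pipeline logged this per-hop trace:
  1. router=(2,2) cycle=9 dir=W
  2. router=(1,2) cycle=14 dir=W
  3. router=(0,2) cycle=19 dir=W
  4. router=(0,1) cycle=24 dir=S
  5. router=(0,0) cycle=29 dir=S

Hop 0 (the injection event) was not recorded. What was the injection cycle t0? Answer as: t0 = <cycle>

t0 = 4

The first recorded entry is hop 1 at cycle 9.
Therefore t0 = 9 − L = 4.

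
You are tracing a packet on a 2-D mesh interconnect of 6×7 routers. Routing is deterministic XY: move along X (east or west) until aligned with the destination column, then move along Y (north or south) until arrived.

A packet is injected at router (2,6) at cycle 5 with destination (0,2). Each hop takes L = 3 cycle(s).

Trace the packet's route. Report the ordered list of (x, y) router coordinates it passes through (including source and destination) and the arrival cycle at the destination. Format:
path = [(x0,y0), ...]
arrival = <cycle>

[0] x=2 y=6 t=5
[1] x=1 y=6 t=8 →W
[2] x=0 y=6 t=11 →W
[3] x=0 y=5 t=14 →S
[4] x=0 y=4 t=17 →S
[5] x=0 y=3 t=20 →S
[6] x=0 y=2 t=23 →S

path = [(2,6), (1,6), (0,6), (0,5), (0,4), (0,3), (0,2)]
arrival = 23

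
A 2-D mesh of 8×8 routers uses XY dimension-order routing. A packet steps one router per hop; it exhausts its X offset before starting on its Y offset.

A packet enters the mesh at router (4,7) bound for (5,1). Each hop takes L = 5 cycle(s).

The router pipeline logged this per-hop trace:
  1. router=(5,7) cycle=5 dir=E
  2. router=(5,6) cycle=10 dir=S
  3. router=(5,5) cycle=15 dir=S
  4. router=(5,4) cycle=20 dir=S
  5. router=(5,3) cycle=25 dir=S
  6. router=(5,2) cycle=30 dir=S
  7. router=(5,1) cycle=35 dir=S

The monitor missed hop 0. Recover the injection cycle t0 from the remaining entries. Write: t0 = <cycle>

The first recorded entry is hop 1 at cycle 5.
Therefore t0 = 5 − L = 0.

t0 = 0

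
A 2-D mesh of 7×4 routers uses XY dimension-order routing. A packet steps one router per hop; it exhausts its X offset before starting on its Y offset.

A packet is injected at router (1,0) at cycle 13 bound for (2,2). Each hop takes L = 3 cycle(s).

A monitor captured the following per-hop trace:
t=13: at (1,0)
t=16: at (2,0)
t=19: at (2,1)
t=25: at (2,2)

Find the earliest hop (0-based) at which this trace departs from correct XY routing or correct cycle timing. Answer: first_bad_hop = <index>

check 1→ d=(1,0) cyc+3: ok
check 2→ d=(0,1) cyc+3: ok
check 3→ d=(0,1) cyc+6: BAD: Δcyc=6≠L

first_bad_hop = 3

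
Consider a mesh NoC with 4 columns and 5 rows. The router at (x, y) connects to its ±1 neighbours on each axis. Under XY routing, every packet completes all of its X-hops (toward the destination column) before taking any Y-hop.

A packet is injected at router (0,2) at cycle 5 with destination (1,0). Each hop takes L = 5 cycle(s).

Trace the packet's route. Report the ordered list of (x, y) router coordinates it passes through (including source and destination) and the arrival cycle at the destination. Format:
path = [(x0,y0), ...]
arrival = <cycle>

path = [(0,2), (1,2), (1,1), (1,0)]
arrival = 20

t=5: at (0,2)
t=10: at (1,2) after E
t=15: at (1,1) after S
t=20: at (1,0) after S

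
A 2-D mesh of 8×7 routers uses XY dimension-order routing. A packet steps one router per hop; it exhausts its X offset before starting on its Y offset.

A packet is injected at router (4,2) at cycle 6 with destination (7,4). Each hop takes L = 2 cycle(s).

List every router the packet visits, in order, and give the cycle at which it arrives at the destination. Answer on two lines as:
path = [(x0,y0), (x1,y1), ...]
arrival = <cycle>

  0. router=(4,2) cycle=6 (inject)
  1. router=(5,2) cycle=8 dir=E
  2. router=(6,2) cycle=10 dir=E
  3. router=(7,2) cycle=12 dir=E
  4. router=(7,3) cycle=14 dir=N
  5. router=(7,4) cycle=16 dir=N

path = [(4,2), (5,2), (6,2), (7,2), (7,3), (7,4)]
arrival = 16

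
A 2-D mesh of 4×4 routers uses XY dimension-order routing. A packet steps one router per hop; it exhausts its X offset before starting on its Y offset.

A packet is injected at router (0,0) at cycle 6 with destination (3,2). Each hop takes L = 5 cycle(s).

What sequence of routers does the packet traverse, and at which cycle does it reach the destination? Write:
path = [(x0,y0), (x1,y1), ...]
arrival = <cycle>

path = [(0,0), (1,0), (2,0), (3,0), (3,1), (3,2)]
arrival = 31

hop 0: (0,0) @ cyc 6
hop 1: (1,0) @ cyc 11  [E]
hop 2: (2,0) @ cyc 16  [E]
hop 3: (3,0) @ cyc 21  [E]
hop 4: (3,1) @ cyc 26  [N]
hop 5: (3,2) @ cyc 31  [N]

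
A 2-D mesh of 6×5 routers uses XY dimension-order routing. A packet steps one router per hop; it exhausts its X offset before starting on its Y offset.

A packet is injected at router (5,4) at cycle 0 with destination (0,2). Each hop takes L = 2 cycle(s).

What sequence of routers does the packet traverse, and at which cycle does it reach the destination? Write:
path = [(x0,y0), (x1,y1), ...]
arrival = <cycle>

path = [(5,4), (4,4), (3,4), (2,4), (1,4), (0,4), (0,3), (0,2)]
arrival = 14

[0] x=5 y=4 t=0
[1] x=4 y=4 t=2 →W
[2] x=3 y=4 t=4 →W
[3] x=2 y=4 t=6 →W
[4] x=1 y=4 t=8 →W
[5] x=0 y=4 t=10 →W
[6] x=0 y=3 t=12 →S
[7] x=0 y=2 t=14 →S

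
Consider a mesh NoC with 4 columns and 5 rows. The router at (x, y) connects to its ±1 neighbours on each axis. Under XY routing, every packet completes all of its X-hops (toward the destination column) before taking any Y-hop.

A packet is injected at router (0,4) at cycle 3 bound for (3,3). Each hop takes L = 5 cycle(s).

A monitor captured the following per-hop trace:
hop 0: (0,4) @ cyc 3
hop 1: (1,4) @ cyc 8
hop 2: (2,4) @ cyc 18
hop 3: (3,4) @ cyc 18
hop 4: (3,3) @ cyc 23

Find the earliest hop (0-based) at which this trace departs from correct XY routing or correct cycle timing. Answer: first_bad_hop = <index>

hop 1: step (+1,+0), +5 cyc — ok
hop 2: step (+1,+0), +10 cyc — BAD: Δcyc=10≠L

first_bad_hop = 2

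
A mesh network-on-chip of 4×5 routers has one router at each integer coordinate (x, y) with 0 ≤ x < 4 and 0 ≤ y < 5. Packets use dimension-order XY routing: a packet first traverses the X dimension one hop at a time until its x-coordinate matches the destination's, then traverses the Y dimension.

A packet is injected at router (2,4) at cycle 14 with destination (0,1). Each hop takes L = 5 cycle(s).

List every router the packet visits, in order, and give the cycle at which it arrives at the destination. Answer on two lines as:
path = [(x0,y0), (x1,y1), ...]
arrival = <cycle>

path = [(2,4), (1,4), (0,4), (0,3), (0,2), (0,1)]
arrival = 39

[0] x=2 y=4 t=14
[1] x=1 y=4 t=19 →W
[2] x=0 y=4 t=24 →W
[3] x=0 y=3 t=29 →S
[4] x=0 y=2 t=34 →S
[5] x=0 y=1 t=39 →S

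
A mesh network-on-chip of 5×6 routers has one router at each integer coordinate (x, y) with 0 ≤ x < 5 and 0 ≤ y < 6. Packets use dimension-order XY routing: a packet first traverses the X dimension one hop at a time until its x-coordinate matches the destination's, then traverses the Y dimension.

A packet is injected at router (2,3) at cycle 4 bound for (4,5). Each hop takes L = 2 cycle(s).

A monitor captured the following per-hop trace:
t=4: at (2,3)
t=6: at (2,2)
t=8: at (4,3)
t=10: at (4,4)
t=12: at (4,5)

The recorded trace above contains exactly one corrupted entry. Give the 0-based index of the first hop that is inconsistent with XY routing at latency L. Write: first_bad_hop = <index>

first_bad_hop = 1

check 1→ d=(0,-1) cyc+2: BAD: Y-move but x=2≠4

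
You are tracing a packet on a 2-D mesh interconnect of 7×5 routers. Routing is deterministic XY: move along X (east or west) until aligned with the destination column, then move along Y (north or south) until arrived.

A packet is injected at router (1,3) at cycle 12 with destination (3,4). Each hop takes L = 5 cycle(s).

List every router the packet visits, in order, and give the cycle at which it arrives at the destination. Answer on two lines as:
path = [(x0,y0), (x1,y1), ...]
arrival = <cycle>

path = [(1,3), (2,3), (3,3), (3,4)]
arrival = 27

  0. router=(1,3) cycle=12 (inject)
  1. router=(2,3) cycle=17 dir=E
  2. router=(3,3) cycle=22 dir=E
  3. router=(3,4) cycle=27 dir=N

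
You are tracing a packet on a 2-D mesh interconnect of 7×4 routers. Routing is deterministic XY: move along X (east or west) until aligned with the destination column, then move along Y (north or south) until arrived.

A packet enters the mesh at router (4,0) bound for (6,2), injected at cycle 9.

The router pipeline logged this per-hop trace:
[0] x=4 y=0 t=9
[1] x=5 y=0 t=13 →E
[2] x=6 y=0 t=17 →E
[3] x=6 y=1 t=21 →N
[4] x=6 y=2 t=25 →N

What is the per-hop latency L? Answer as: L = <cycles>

L = 4

Between hops 0 and 1 the cycle counter advances 13 − 9 = 4.
Per-hop latency L = Δcyc = 4.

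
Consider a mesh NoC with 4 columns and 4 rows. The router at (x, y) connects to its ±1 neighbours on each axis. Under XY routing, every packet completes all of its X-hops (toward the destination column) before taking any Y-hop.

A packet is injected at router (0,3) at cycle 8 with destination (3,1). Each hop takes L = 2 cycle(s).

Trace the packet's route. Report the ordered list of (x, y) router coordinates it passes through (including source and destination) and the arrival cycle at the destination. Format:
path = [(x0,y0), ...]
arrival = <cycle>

path = [(0,3), (1,3), (2,3), (3,3), (3,2), (3,1)]
arrival = 18

#0 — 0,3 | c8
#1 — 1,3 | c10 | E
#2 — 2,3 | c12 | E
#3 — 3,3 | c14 | E
#4 — 3,2 | c16 | S
#5 — 3,1 | c18 | S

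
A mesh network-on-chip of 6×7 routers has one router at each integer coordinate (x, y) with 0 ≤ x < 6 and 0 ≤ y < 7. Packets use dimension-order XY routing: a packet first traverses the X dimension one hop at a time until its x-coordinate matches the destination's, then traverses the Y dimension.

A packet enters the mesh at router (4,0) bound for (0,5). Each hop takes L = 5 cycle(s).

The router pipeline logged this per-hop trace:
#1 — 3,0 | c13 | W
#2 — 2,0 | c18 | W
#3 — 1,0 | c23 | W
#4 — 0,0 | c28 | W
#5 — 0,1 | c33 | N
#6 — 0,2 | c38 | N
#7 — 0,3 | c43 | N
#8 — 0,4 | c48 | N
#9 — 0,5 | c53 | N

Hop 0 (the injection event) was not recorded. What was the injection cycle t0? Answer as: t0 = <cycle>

t0 = 8

Hop 1 reached at cycle 13; hop k is at t0 + k·L.
t0 = cyc[1] − L = 13 − 5 = 8.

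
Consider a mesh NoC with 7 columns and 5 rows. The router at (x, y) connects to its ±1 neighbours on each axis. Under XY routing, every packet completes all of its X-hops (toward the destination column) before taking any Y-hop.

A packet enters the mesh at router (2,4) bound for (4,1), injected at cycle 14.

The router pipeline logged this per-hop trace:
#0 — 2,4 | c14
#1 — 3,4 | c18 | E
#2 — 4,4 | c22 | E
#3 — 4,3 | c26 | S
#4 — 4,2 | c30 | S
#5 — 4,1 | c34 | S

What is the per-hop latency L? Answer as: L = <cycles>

L = 4

cyc[1] − cyc[0] = 18 − 14 = 4.
Each hop adds L, hence L = 4.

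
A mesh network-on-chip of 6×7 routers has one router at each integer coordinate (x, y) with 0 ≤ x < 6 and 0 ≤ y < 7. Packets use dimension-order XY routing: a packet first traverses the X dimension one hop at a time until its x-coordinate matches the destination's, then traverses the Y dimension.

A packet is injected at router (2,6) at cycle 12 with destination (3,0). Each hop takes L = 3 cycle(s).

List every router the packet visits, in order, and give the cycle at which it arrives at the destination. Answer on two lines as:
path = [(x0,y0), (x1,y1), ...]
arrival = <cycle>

path = [(2,6), (3,6), (3,5), (3,4), (3,3), (3,2), (3,1), (3,0)]
arrival = 33

  0. router=(2,6) cycle=12 (inject)
  1. router=(3,6) cycle=15 dir=E
  2. router=(3,5) cycle=18 dir=S
  3. router=(3,4) cycle=21 dir=S
  4. router=(3,3) cycle=24 dir=S
  5. router=(3,2) cycle=27 dir=S
  6. router=(3,1) cycle=30 dir=S
  7. router=(3,0) cycle=33 dir=S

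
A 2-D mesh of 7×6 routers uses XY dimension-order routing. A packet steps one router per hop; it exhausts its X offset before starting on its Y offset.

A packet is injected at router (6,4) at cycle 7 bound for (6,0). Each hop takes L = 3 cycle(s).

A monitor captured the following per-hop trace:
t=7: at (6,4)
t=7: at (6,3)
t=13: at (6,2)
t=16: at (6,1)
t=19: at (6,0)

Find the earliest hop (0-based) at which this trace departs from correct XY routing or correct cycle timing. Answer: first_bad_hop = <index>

first_bad_hop = 1

[1] (+0,-1) / 0c ⇒ BAD: Δcyc=0≠L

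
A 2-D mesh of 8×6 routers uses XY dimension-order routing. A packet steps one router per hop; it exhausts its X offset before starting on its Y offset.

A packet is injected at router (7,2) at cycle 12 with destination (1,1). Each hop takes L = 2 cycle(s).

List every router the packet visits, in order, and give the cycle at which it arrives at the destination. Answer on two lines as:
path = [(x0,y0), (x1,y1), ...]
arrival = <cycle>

hop 0: (7,2) @ cyc 12
hop 1: (6,2) @ cyc 14  [W]
hop 2: (5,2) @ cyc 16  [W]
hop 3: (4,2) @ cyc 18  [W]
hop 4: (3,2) @ cyc 20  [W]
hop 5: (2,2) @ cyc 22  [W]
hop 6: (1,2) @ cyc 24  [W]
hop 7: (1,1) @ cyc 26  [S]

path = [(7,2), (6,2), (5,2), (4,2), (3,2), (2,2), (1,2), (1,1)]
arrival = 26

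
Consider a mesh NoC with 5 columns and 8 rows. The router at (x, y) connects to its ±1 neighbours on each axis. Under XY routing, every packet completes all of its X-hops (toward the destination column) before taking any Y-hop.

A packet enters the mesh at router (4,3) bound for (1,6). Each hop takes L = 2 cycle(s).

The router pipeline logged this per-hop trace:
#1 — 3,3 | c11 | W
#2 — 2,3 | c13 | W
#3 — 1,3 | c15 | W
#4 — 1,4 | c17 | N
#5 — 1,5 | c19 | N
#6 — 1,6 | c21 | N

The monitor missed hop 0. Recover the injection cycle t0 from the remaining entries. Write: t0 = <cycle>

t0 = 9

At hop 1 the cycle is 11; in general cyc_k = t0 + kL.
Subtract one hop: t0 = 11 − 2 = 9.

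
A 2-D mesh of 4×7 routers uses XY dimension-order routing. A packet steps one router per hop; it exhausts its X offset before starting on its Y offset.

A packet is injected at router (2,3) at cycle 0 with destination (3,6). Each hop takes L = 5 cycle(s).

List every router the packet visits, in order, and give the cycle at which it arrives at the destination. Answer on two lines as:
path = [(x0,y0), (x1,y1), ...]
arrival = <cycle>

hop 0: (2,3) @ cyc 0
hop 1: (3,3) @ cyc 5  [E]
hop 2: (3,4) @ cyc 10  [N]
hop 3: (3,5) @ cyc 15  [N]
hop 4: (3,6) @ cyc 20  [N]

path = [(2,3), (3,3), (3,4), (3,5), (3,6)]
arrival = 20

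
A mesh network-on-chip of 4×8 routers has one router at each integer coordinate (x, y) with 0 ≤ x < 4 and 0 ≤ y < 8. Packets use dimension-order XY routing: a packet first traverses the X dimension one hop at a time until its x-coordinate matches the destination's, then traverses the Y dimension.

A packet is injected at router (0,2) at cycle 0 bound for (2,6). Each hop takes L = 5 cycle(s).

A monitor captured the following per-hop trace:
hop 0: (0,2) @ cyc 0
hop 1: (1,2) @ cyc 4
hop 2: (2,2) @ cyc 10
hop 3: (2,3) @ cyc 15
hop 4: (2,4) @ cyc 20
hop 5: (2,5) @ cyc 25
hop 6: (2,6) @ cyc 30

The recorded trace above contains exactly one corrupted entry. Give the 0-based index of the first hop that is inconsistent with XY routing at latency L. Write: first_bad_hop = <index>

  1: Δx=+1 Δy=+0 Δt=4 [BAD: Δcyc=4≠L]

first_bad_hop = 1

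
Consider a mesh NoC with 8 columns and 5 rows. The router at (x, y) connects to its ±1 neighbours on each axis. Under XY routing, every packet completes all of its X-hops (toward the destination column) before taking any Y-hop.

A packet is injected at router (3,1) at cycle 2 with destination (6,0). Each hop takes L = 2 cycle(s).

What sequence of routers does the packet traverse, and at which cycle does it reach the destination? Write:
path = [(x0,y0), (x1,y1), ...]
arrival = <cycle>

[0] x=3 y=1 t=2
[1] x=4 y=1 t=4 →E
[2] x=5 y=1 t=6 →E
[3] x=6 y=1 t=8 →E
[4] x=6 y=0 t=10 →S

path = [(3,1), (4,1), (5,1), (6,1), (6,0)]
arrival = 10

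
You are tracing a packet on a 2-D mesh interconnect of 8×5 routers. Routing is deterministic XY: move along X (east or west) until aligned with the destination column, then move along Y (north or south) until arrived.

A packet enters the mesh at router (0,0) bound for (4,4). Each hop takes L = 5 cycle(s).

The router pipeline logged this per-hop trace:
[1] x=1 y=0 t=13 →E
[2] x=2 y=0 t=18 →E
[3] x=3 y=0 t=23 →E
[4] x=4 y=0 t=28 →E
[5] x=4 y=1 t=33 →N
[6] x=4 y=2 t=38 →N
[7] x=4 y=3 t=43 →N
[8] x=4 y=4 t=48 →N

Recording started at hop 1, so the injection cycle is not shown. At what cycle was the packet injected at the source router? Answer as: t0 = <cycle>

cyc[1] = 13 and cyc[k] = t0 + k·L for every k.
Therefore t0 = 13 − L = 8.

t0 = 8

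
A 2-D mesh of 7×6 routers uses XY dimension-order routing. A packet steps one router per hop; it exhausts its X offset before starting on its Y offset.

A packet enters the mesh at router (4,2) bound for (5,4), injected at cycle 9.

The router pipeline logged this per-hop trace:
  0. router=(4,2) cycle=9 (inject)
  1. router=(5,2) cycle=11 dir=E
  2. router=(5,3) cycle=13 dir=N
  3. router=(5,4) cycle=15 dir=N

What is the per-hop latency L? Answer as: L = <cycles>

L = 2

Between hops 0 and 1 the cycle counter advances 11 − 9 = 2.
Per-hop latency L = Δcyc = 2.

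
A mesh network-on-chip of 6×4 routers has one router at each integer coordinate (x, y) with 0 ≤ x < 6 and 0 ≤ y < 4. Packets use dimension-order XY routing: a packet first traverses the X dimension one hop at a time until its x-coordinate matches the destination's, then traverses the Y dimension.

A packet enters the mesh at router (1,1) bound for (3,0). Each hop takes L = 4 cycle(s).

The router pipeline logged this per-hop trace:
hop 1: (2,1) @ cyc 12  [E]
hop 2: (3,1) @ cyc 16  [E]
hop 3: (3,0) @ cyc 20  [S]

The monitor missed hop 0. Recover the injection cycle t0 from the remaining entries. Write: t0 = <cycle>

The first recorded entry is hop 1 at cycle 12.
Therefore t0 = 12 − L = 8.

t0 = 8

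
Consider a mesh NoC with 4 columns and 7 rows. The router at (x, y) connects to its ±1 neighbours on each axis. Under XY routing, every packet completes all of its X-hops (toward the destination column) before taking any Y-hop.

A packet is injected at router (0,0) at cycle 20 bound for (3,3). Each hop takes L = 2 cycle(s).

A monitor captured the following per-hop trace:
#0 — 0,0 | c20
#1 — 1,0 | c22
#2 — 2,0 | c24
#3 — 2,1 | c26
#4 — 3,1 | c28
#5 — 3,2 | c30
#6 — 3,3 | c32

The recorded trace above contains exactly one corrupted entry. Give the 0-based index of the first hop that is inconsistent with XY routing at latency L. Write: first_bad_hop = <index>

[1] (+1,+0) / 2c ⇒ ok
[2] (+1,+0) / 2c ⇒ ok
[3] (+0,+1) / 2c ⇒ BAD: Y-move but x=2≠3

first_bad_hop = 3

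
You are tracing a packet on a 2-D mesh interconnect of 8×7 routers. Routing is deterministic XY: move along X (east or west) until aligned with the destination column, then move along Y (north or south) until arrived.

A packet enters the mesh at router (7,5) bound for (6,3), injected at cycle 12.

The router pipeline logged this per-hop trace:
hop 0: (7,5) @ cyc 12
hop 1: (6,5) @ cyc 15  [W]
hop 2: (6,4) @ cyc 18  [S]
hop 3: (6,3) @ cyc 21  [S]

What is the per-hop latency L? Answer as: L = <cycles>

L = 3

cyc[1] − cyc[0] = 15 − 12 = 3.
One hop costs L cycles, so L = 3.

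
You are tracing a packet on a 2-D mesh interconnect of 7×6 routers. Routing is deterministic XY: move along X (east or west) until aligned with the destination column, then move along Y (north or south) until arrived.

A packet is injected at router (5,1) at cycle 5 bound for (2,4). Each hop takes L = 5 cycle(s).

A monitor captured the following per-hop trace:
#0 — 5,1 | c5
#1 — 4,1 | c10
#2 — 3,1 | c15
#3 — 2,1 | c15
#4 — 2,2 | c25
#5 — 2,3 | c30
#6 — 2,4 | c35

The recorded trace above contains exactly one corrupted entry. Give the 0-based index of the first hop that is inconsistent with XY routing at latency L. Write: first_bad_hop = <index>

first_bad_hop = 3

check 1→ d=(-1,0) cyc+5: ok
check 2→ d=(-1,0) cyc+5: ok
check 3→ d=(-1,0) cyc+0: BAD: Δcyc=0≠L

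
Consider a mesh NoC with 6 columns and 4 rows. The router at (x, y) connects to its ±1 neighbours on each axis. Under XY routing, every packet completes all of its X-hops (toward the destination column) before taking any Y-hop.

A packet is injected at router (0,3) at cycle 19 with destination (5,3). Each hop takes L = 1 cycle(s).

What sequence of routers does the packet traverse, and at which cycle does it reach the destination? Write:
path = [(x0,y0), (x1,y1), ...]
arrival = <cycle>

path = [(0,3), (1,3), (2,3), (3,3), (4,3), (5,3)]
arrival = 24

  0. router=(0,3) cycle=19 (inject)
  1. router=(1,3) cycle=20 dir=E
  2. router=(2,3) cycle=21 dir=E
  3. router=(3,3) cycle=22 dir=E
  4. router=(4,3) cycle=23 dir=E
  5. router=(5,3) cycle=24 dir=E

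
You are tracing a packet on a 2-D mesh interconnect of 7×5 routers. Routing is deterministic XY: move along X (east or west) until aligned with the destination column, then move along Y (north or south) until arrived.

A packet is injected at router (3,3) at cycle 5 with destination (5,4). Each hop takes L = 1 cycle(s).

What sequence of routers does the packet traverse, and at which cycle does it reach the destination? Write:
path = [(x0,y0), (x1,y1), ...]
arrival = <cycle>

t=5: at (3,3)
t=6: at (4,3) after E
t=7: at (5,3) after E
t=8: at (5,4) after N

path = [(3,3), (4,3), (5,3), (5,4)]
arrival = 8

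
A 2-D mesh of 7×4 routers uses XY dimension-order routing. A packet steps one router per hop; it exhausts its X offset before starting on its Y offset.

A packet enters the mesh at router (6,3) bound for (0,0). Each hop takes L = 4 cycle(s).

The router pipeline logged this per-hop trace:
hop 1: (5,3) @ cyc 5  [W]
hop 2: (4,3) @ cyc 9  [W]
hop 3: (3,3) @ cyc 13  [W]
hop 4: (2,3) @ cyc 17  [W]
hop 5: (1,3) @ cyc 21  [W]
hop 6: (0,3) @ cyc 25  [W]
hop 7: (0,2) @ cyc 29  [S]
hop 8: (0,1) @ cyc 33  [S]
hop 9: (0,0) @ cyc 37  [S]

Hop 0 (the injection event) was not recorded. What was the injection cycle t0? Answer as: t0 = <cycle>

The first recorded entry is hop 1 at cycle 5.
Therefore t0 = 5 − L = 1.

t0 = 1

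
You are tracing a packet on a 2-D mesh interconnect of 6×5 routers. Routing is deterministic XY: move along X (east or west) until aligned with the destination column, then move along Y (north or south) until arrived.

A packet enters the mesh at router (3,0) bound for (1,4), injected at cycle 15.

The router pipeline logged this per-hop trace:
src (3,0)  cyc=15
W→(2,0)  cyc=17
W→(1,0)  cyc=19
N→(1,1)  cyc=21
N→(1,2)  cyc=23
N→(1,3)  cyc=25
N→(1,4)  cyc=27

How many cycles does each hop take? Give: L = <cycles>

L = 2

Δcyc across hop 0→1: 17 − 15 = 2.
Per-hop latency L = Δcyc = 2.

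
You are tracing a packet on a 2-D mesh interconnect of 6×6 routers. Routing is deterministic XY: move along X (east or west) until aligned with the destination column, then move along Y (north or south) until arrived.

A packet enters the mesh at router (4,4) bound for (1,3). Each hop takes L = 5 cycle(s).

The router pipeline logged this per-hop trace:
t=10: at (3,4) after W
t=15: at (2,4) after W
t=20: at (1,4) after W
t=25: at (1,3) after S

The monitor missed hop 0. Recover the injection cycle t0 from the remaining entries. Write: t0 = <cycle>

t0 = 5

Hop 1 reached at cycle 10; hop k is at t0 + k·L.
Therefore t0 = 10 − L = 5.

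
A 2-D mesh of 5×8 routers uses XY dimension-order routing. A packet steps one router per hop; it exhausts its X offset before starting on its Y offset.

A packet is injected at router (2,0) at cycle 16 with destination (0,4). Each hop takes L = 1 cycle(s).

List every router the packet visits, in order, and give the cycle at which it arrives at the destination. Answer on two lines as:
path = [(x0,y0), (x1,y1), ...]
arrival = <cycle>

hop 0: (2,0) @ cyc 16
hop 1: (1,0) @ cyc 17  [W]
hop 2: (0,0) @ cyc 18  [W]
hop 3: (0,1) @ cyc 19  [N]
hop 4: (0,2) @ cyc 20  [N]
hop 5: (0,3) @ cyc 21  [N]
hop 6: (0,4) @ cyc 22  [N]

path = [(2,0), (1,0), (0,0), (0,1), (0,2), (0,3), (0,4)]
arrival = 22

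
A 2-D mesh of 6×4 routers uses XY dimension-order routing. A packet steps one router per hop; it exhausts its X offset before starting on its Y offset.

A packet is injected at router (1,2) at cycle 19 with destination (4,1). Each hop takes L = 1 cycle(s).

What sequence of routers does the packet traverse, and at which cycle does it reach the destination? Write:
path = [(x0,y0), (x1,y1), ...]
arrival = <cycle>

  0. router=(1,2) cycle=19 (inject)
  1. router=(2,2) cycle=20 dir=E
  2. router=(3,2) cycle=21 dir=E
  3. router=(4,2) cycle=22 dir=E
  4. router=(4,1) cycle=23 dir=S

path = [(1,2), (2,2), (3,2), (4,2), (4,1)]
arrival = 23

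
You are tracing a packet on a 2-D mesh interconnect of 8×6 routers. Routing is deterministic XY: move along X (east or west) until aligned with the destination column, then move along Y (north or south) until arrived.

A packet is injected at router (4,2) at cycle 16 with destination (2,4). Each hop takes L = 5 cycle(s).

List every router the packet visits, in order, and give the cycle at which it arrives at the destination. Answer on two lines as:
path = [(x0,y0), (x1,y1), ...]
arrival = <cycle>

path = [(4,2), (3,2), (2,2), (2,3), (2,4)]
arrival = 36

  0. router=(4,2) cycle=16 (inject)
  1. router=(3,2) cycle=21 dir=W
  2. router=(2,2) cycle=26 dir=W
  3. router=(2,3) cycle=31 dir=N
  4. router=(2,4) cycle=36 dir=N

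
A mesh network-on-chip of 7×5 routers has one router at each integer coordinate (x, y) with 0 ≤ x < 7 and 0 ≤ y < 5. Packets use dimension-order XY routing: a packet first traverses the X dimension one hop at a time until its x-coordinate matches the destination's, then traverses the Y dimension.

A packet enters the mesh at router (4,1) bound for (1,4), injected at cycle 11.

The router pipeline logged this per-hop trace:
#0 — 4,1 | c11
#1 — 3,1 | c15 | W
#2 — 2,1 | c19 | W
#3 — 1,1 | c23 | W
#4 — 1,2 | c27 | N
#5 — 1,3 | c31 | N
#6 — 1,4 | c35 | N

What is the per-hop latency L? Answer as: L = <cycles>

L = 4

Δcyc across hop 0→1: 15 − 11 = 4.
That increment is L by definition: L = 4.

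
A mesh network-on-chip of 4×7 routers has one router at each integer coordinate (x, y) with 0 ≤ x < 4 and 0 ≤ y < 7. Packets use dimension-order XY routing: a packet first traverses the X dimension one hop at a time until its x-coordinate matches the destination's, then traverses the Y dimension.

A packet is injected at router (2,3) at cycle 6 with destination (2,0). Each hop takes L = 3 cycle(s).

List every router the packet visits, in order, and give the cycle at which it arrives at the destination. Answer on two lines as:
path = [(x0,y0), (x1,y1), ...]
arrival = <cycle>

t=6: at (2,3)
t=9: at (2,2) after S
t=12: at (2,1) after S
t=15: at (2,0) after S

path = [(2,3), (2,2), (2,1), (2,0)]
arrival = 15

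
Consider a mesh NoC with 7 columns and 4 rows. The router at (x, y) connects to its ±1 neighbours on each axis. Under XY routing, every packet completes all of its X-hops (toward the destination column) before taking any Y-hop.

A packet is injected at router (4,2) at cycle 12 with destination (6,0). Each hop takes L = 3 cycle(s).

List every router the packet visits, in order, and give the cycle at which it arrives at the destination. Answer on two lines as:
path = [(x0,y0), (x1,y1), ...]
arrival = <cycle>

[0] x=4 y=2 t=12
[1] x=5 y=2 t=15 →E
[2] x=6 y=2 t=18 →E
[3] x=6 y=1 t=21 →S
[4] x=6 y=0 t=24 →S

path = [(4,2), (5,2), (6,2), (6,1), (6,0)]
arrival = 24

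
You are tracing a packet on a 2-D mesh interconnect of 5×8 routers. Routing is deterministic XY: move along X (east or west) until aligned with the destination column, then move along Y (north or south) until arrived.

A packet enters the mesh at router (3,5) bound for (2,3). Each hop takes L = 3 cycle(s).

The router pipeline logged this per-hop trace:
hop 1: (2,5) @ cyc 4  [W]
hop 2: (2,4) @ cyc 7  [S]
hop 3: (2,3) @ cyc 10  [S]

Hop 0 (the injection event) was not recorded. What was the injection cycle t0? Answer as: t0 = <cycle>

t0 = 1

At hop 1 the cycle is 4; in general cyc_k = t0 + kL.
So t0 = 4 − 1·3 = 1.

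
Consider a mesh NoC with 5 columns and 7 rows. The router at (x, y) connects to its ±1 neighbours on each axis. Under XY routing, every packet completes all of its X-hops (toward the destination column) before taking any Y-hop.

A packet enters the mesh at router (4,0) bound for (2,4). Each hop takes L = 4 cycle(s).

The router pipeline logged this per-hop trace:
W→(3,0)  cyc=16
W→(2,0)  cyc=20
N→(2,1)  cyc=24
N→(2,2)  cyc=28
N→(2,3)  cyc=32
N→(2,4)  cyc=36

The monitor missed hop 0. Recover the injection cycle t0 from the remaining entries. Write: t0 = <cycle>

Hop 1 reached at cycle 16; hop k is at t0 + k·L.
Subtract one hop: t0 = 16 − 4 = 12.

t0 = 12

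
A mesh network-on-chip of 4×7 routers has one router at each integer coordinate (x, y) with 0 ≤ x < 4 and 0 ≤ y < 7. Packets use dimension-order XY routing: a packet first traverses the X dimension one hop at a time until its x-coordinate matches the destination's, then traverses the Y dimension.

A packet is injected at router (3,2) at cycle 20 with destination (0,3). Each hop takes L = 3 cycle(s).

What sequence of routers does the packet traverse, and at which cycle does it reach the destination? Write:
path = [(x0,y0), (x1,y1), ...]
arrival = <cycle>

#0 — 3,2 | c20
#1 — 2,2 | c23 | W
#2 — 1,2 | c26 | W
#3 — 0,2 | c29 | W
#4 — 0,3 | c32 | N

path = [(3,2), (2,2), (1,2), (0,2), (0,3)]
arrival = 32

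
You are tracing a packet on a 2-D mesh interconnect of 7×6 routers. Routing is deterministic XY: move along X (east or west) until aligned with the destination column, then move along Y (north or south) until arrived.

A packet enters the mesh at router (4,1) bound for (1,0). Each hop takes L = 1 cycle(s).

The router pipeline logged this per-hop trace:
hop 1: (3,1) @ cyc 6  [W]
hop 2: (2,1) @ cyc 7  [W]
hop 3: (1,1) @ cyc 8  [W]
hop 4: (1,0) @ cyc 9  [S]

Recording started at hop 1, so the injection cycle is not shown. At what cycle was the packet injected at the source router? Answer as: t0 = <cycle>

t0 = 5

At hop 1 the cycle is 6; in general cyc_k = t0 + kL.
t0 = cyc[1] − L = 6 − 1 = 5.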